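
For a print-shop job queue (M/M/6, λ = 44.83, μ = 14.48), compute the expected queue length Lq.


a = λ/μ = 3.0960; ρ = a/6 = 0.5160
P₀ = 0.044326
Lq = P₀·a^c·ρ / (c!·(1−ρ)²) = 0.044326·880.64538·0.5160/(720·0.23426)
= 0.11942

Final: 0.11942


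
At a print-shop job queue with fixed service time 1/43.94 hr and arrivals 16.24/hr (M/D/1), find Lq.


ρ = 16.24/43.94 = 0.3696
M/D/1: Lq = ρ²/(2(1−ρ)) = 0.1366/(2·0.6304) = 0.10834

Final: 0.10834


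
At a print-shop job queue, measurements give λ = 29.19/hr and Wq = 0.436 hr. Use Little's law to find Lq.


Lq = λWq = 29.19·0.436 = 12.7268

Final: 12.7268


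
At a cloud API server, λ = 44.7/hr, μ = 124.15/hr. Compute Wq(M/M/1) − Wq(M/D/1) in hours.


ρ = 44.7/124.15 = 0.3600
Wq(M/M/1) = ρ/(μ−λ) = 0.3600/79.45 = 0.004532 hr
Wq(M/D/1) = ρ/(2(μ−λ)) = 0.002266 hr
Savings = 0.004532 − 0.002266 = 0.002266 hr

Final: 0.002266 hr


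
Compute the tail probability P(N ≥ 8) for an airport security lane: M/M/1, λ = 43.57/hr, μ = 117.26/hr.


ρ = 43.57/117.26 = 0.3716
P(N ≥ n) = ρ^n = 0.3716^8 = 0.0003633

Final: 0.0003633


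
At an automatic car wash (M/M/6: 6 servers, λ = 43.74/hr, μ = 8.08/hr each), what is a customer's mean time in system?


a = 5.4134; ρ = 0.9022; P₀ = 0.002085
Lq = P₀·a^c·ρ/(c!(1−ρ)²) = 6.87954
Wq = Lq/λ = 6.87954/43.74 = 0.15728 hr
W = Wq + 1/μ = 0.15728 + 0.12376 = 0.28104 hr

Final: 0.28104 hr


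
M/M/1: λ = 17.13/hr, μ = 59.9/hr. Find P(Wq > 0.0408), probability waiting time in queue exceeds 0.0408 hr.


ρ = 17.13/59.9 = 0.2860
P(Wq > t) = ρ·e^{−(μ−λ)t} = 0.2860·e^{−1.7450}
= 0.2860·0.174642 = 0.049944

Final: 0.049944


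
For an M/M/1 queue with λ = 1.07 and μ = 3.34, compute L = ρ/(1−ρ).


ρ = λ/μ = 1.07/3.34 = 0.3204
L = ρ/(1−ρ) = 0.3204/(1 − 0.3204) = 0.3204/0.6796 = 0.4714

Final: 0.4714


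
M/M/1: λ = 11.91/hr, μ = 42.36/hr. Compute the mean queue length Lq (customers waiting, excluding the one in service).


ρ = 11.91/42.36 = 0.2812
Lq = ρ²/(1−ρ) = 0.07905/0.7188 = 0.1100

Final: 0.1100


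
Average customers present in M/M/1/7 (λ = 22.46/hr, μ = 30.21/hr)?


ρ = 22.46/30.21 = 0.7435
L = ρ[1 − (K+1)ρ^K + Kρ^(K+1)] / [(1−ρ)(1−ρ^(K+1))]
Numerator: 0.7435·(1 − 8·0.125549 + 7·0.093341) = 0.482503
Denominator: (0.2565)·(0.906659) = 0.232592
L = 0.482503/0.232592 = 2.0745

Final: 2.0745


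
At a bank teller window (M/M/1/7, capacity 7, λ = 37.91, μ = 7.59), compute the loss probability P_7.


ρ = λ/μ = 37.91/7.59 = 4.9947
P_K = (1−ρ)ρ^K/(1−ρ^(K+1)) = (-3.9947·77550.403125)/(1 − 387343.317846)
= -309792.914722/-387342.317846 = 0.799791

Final: 0.799791


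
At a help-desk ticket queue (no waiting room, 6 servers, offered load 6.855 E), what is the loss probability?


B(c,a) = (a^c/c!) / Σ_{k=0}^{c} a^k/k!
a^6/6! = 144.116019
Σ terms (k=0..6): 1.00000 + 6.85500 + 23.49551 + 53.68725 + 92.00652 + 126.14094 + 144.11602 = 447.301232
B = 144.116019/447.301232 = 0.322190

Final: 0.322190


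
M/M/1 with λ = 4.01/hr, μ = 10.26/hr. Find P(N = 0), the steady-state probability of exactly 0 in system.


ρ = 4.01/10.26 = 0.3908
P_n = (1−ρ)·ρ^n = (1 − 0.3908)·0.3908^0 = 0.6092·1.000000 = 0.609162

Final: 0.609162


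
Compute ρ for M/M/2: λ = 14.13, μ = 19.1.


ρ = λ/(cμ) = 14.13/(2·19.1) = 14.13/38.20 = 0.3699

Final: 0.3699


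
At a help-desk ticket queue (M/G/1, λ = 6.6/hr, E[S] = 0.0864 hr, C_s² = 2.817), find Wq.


ρ = λ·E[S] = 6.6·0.0864 = 0.5702
E[S²] = E[S]²(1+C_s²) = 0.0864²·(1+2.817) = 0.028494
Wq = λ·E[S²]/(2(1−ρ)) = 6.6·0.028494/(2·0.4298) = 0.21880 hr

Final: 0.21880 hr


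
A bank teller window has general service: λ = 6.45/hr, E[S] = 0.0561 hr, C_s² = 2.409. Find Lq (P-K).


ρ = λ·E[S] = 6.45·0.0561 = 0.3618
Lq = ρ²(1+C_s²)/(2(1−ρ)) = 0.1309·(1+2.409)/(2·0.6382)
= 0.1309·3.4090/1.2763 = 0.34972

Final: 0.34972


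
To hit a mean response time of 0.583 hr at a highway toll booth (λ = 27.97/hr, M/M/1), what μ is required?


W = 1/(μ−λ) ⇒ μ − λ = 1/W = 1/0.583 = 1.7153
μ = λ + 1/W = 27.97 + 1.7153 = 29.6853 per hr

Final: 29.6853 /hr


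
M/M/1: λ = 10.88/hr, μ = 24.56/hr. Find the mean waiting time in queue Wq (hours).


ρ = 10.88/24.56 = 0.4430
Wq = ρ/(μ−λ) = 0.4430/(24.56 − 10.88) = 0.4430/13.68 = 0.03238 hr

Final: 0.03238 hr


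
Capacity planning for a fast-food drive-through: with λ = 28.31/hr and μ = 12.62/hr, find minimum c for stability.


Stability requires cμ > λ ⇔ c > λ/μ.
λ/μ = 28.31/12.62 = 2.2433
Minimum integer c = ⌊2.2433⌋ + 1 = 3
Check: 3·12.62 = 37.86 > 28.31, while 2·12.62 = 25.24 ≤ 28.31

Final: 3 servers


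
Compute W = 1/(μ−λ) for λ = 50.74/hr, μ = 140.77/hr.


W = 1/(μ−λ) = 1/(140.77 − 50.74) = 1/90.03 = 0.01111 hr

Final: 0.01111 hr


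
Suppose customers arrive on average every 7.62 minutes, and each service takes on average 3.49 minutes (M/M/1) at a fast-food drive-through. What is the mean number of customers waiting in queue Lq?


λ = 60/7.62 = 7.8740 /hr
μ = 60/3.49 = 17.1920 /hr
ρ = λ/μ = 7.8740/17.1920 = 0.4580
Lq = ρ²/(1−ρ) = 0.2098/0.5420 = 0.3870

Final: 0.3870


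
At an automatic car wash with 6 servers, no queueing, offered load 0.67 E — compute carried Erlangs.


B(6,0.67) = 0.00006429 (Erlang-B)
Carried load = a(1 − B) = 0.67·(1 − 0.00006429) = 0.67·0.999936 = 0.6700 E

Final: 0.6700 Erlangs


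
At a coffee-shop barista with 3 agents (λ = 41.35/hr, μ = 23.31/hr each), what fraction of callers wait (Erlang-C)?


a = λ/μ = 1.7739; ρ = a/3 = 0.5913
P₀ = 0.150973 (from M/M/c formula)
C(c,a) = [a^c/(c!(1−ρ))]·P₀ = [5.58213/(6·0.4087)]·0.150973
= 2.27641·0.150973 = 0.343675

Final: 0.343675


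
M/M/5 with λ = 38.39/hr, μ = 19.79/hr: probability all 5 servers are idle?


a = λ/μ = 38.39/19.79 = 1.9399; ρ = a/c = 0.3880
Σ_{k=0}^{4} a^k/k! (terms k=0..4) = 1.00000 + 1.93987 + 1.88155 + 1.21665 + 0.59004 = 6.62810
Tail: a^5/(5!(1−ρ)) = 27.47019/(120·0.6120) = 0.37403
P₀ = 1/(6.62810 + 0.37403) = 1/7.00213 = 0.142814

Final: 0.142814


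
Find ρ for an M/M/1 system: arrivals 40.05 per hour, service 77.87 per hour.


ρ = λ/μ = 40.05/77.87 = 0.5143

Final: 0.5143


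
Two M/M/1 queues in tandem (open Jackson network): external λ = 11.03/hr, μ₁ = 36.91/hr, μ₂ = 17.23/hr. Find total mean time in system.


Each node sees arrival rate λ = 11.03/hr (tandem ⇒ throughput preserved).
W₁ = 1/(μ₁−λ) = 1/(36.91−11.03) = 0.03864 hr
W₂ = 1/(μ₂−λ) = 1/(17.23−11.03) = 0.16129 hr
W_total = W₁ + W₂ = 0.03864 + 0.16129 = 0.19993 hr

Final: 0.19993 hr


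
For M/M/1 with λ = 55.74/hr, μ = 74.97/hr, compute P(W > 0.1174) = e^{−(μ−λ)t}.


W ~ Exponential(μ−λ) for M/M/1.
μ − λ = 74.97 − 55.74 = 19.2300
P(W > t) = e^{−(μ−λ)t} = e^{−2.2576} = 0.104601

Final: 0.104601


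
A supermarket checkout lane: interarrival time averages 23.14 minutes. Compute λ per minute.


λ = 1/(interarrival time) in consistent units.
1 minute = 1 min, so λ = 1/23.14 = 0.04322 per minute

Final: 0.04322 /min


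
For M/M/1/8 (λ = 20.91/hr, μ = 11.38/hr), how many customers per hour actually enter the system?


ρ = 1.8374; P_K = (1−ρ)ρ^8/(1−ρ^9) = 0.457680
λ_eff = λ(1 − P_K) = 20.91·(1 − 0.457680) = 20.91·0.542320 = 11.3399 /hr

Final: 11.3399 /hr


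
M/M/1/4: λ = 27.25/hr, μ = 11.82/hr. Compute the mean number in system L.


ρ = 27.25/11.82 = 2.3054
L = ρ[1 − (K+1)ρ^K + Kρ^(K+1)] / [(1−ρ)(1−ρ^(K+1))]
Numerator: 2.3054·(1 − 5·28.248547 + 4·65.124612) = 277.239268
Denominator: (-1.3054)·(-64.124612) = 83.709202
L = 277.239268/83.709202 = 3.3119

Final: 3.3119


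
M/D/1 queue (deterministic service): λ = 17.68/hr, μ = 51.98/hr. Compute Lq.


ρ = 17.68/51.98 = 0.3401
M/D/1: Lq = ρ²/(2(1−ρ)) = 0.1157/(2·0.6599) = 0.08766

Final: 0.08766


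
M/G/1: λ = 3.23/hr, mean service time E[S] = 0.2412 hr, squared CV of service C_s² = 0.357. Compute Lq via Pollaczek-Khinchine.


ρ = λ·E[S] = 3.23·0.2412 = 0.7791
Lq = ρ²(1+C_s²)/(2(1−ρ)) = 0.6070·(1+0.357)/(2·0.2209)
= 0.6070·1.3570/0.4418 = 1.86409

Final: 1.86409


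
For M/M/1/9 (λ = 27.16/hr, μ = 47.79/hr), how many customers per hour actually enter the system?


ρ = 0.5683; P_K = (1−ρ)ρ^9/(1−ρ^10) = 0.002679
λ_eff = λ(1 − P_K) = 27.16·(1 − 0.002679) = 27.16·0.997321 = 27.0872 /hr

Final: 27.0872 /hr


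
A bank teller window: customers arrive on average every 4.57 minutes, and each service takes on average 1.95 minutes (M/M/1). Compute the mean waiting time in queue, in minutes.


λ = 60/4.57 = 13.1291 /hr
μ = 60/1.95 = 30.7692 /hr
ρ = λ/μ = 13.1291/30.7692 = 0.4267
Wq = ρ/(μ−λ) = 0.4267/(30.7692−13.1291) = 0.02419 hr
In minutes: 0.02419·60 = 1.451 min

Final: 1.451 min


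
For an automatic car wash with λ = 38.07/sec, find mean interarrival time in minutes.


Mean interarrival time = 1/λ = 1/38.07 second = 0.02627 second
In minutes: 0.02627 × 0.0166667 = 0.0004378 min

Final: 0.0004378 min


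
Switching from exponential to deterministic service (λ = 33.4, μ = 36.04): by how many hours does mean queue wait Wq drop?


ρ = 33.4/36.04 = 0.9267
Wq(M/M/1) = ρ/(μ−λ) = 0.9267/2.64 = 0.35104 hr
Wq(M/D/1) = ρ/(2(μ−λ)) = 0.17552 hr
Savings = 0.35104 − 0.17552 = 0.17552 hr

Final: 0.17552 hr


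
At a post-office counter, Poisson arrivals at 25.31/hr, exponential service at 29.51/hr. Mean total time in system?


W = 1/(μ−λ) = 1/(29.51 − 25.31) = 1/4.20 = 0.2381 hr

Final: 0.2381 hr


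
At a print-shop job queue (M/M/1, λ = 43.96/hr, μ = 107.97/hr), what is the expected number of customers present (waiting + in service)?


ρ = λ/μ = 43.96/107.97 = 0.4072
L = ρ/(1−ρ) = 0.4072/(1 − 0.4072) = 0.4072/0.5928 = 0.6868

Final: 0.6868


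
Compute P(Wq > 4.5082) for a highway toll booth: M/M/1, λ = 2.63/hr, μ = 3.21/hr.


ρ = 2.63/3.21 = 0.8193
P(Wq > t) = ρ·e^{−(μ−λ)t} = 0.8193·e^{−2.6148}
= 0.8193·0.073186 = 0.059962

Final: 0.059962


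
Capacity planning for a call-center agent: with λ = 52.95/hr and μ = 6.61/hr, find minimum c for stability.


Stability requires cμ > λ ⇔ c > λ/μ.
λ/μ = 52.95/6.61 = 8.0106
Minimum integer c = ⌊8.0106⌋ + 1 = 9
Check: 9·6.61 = 59.49 > 52.95, while 8·6.61 = 52.88 ≤ 52.95

Final: 9 servers


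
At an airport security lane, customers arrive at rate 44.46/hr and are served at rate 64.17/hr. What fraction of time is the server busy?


ρ = λ/μ = 44.46/64.17 = 0.6928

Final: 0.6928


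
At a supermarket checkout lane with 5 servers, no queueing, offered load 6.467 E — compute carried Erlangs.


B(5,6.467) = 0.391784 (Erlang-B)
Carried load = a(1 − B) = 6.467·(1 − 0.391784) = 6.467·0.608216 = 3.9333 E

Final: 3.9333 Erlangs


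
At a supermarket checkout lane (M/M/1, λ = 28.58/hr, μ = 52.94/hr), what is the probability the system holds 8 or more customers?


ρ = 28.58/52.94 = 0.5399
P(N ≥ n) = ρ^n = 0.5399^8 = 0.007215

Final: 0.007215


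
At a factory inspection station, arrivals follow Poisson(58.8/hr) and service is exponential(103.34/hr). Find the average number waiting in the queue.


ρ = 58.8/103.34 = 0.5690
Lq = ρ²/(1−ρ) = 0.3238/0.4310 = 0.7512

Final: 0.7512


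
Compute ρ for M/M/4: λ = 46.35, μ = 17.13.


ρ = λ/(cμ) = 46.35/(4·17.13) = 46.35/68.52 = 0.6764

Final: 0.6764


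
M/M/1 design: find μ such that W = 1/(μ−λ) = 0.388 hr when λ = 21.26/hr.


W = 1/(μ−λ) ⇒ μ − λ = 1/W = 1/0.388 = 2.5773
μ = λ + 1/W = 21.26 + 2.5773 = 23.8373 per hr

Final: 23.8373 /hr


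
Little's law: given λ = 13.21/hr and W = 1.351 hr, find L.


L = λW = 13.21·1.351 = 17.8467

Final: 17.8467


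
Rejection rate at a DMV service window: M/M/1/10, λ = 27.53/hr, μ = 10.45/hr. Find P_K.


ρ = λ/μ = 27.53/10.45 = 2.6344
P_K = (1−ρ)ρ^K/(1−ρ^(K+1)) = (-1.6344·16102.718819)/(1 − 42421.803739)
= -26319.084921/-42420.803739 = 0.620429

Final: 0.620429


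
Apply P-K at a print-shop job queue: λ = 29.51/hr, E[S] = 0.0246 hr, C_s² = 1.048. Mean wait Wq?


ρ = λ·E[S] = 29.51·0.0246 = 0.7259
E[S²] = E[S]²(1+C_s²) = 0.0246²·(1+1.048) = 0.001239
Wq = λ·E[S²]/(2(1−ρ)) = 29.51·0.001239/(2·0.2741) = 0.06673 hr

Final: 0.06673 hr


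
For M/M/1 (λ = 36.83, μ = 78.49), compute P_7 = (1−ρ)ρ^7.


ρ = 36.83/78.49 = 0.4692
P_n = (1−ρ)·ρ^n = (1 − 0.4692)·0.4692^7 = 0.5308·0.005009 = 0.002658

Final: 0.002658


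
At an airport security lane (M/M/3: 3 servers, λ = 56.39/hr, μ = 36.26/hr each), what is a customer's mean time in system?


a = 1.5552; ρ = 0.5184; P₀ = 0.197394
Lq = P₀·a^c·ρ/(c!(1−ρ)²) = 0.27654
Wq = Lq/λ = 0.27654/56.39 = 0.004904 hr
W = Wq + 1/μ = 0.004904 + 0.02758 = 0.03248 hr

Final: 0.03248 hr


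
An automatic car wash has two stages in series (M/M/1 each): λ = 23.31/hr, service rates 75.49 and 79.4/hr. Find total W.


Each node sees arrival rate λ = 23.31/hr (tandem ⇒ throughput preserved).
W₁ = 1/(μ₁−λ) = 1/(75.49−23.31) = 0.01916 hr
W₂ = 1/(μ₂−λ) = 1/(79.4−23.31) = 0.01783 hr
W_total = W₁ + W₂ = 0.01916 + 0.01783 = 0.03699 hr

Final: 0.03699 hr


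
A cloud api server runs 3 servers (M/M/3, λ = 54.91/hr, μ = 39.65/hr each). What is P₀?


a = λ/μ = 54.91/39.65 = 1.3849; ρ = a/c = 0.4616
Σ_{k=0}^{2} a^k/k! (terms k=0..2) = 1.00000 + 1.38487 + 0.95893 = 3.34380
Tail: a^3/(3!(1−ρ)) = 2.65598/(6·0.5384) = 0.82222
P₀ = 1/(3.34380 + 0.82222) = 1/4.16601 = 0.240038

Final: 0.240038


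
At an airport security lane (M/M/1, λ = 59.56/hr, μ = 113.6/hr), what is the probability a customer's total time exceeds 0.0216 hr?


W ~ Exponential(μ−λ) for M/M/1.
μ − λ = 113.6 − 59.56 = 54.0400
P(W > t) = e^{−(μ−λ)t} = e^{−1.1673} = 0.311217

Final: 0.311217


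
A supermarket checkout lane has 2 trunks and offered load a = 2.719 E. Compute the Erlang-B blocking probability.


B(c,a) = (a^c/c!) / Σ_{k=0}^{c} a^k/k!
a^2/2! = 3.696480
Σ terms (k=0..2): 1.00000 + 2.71900 + 3.69648 = 7.415480
B = 3.696480/7.415480 = 0.498482

Final: 0.498482


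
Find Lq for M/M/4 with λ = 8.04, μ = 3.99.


a = λ/μ = 2.0150; ρ = a/4 = 0.5038
P₀ = 0.128318
Lq = P₀·a^c·ρ / (c!·(1−ρ)²) = 0.128318·16.48666·0.5038/(24·0.24625)
= 0.18032

Final: 0.18032


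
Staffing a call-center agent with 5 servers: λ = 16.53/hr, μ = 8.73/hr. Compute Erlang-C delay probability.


a = λ/μ = 1.8935; ρ = a/5 = 0.3787
P₀ = 0.149711 (from M/M/c formula)
C(c,a) = [a^c/(c!(1−ρ))]·P₀ = [24.33846/(120·0.6213)]·0.149711
= 0.32644·0.149711 = 0.048872

Final: 0.048872


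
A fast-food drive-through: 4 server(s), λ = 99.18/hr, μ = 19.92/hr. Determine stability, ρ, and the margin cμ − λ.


Total capacity cμ = 4·19.92 = 79.68/hr
ρ = λ/(cμ) = 99.18/79.68 = 1.2447
Stable ⇔ ρ < 1: NO
Spare capacity = cμ − λ = 79.68 − 99.18 = -19.50/hr

Final: ρ = 1.2447; unstable; margin = -19.50/hr


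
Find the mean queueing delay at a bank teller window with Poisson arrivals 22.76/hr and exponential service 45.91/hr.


ρ = 22.76/45.91 = 0.4958
Wq = ρ/(μ−λ) = 0.4958/(45.91 − 22.76) = 0.4958/23.15 = 0.02141 hr

Final: 0.02141 hr


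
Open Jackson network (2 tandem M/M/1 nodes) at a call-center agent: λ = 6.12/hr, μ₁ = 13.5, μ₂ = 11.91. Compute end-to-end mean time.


Each node sees arrival rate λ = 6.12/hr (tandem ⇒ throughput preserved).
W₁ = 1/(μ₁−λ) = 1/(13.5−6.12) = 0.13550 hr
W₂ = 1/(μ₂−λ) = 1/(11.91−6.12) = 0.17271 hr
W_total = W₁ + W₂ = 0.13550 + 0.17271 = 0.30821 hr

Final: 0.30821 hr


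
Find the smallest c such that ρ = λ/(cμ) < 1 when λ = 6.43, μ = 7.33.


Stability requires cμ > λ ⇔ c > λ/μ.
λ/μ = 6.43/7.33 = 0.8772
Minimum integer c = ⌊0.8772⌋ + 1 = 1
Check: 1·7.33 = 7.33 > 6.43, while 0·7.33 = 0.00 ≤ 6.43

Final: 1 servers


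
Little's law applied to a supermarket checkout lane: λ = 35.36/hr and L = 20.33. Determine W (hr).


W = L/λ = 20.33/35.36 = 0.5749 hr

Final: 0.5749 hr


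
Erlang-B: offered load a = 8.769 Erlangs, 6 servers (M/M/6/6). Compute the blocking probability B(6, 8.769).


B(c,a) = (a^c/c!) / Σ_{k=0}^{c} a^k/k!
a^6/6! = 631.492103
Σ terms (k=0..6): 1.00000 + 8.76900 + 38.44768 + 112.38257 + 246.37069 + 432.08491 + 631.49210 = 1470.546958
B = 631.492103/1470.546958 = 0.429427

Final: 0.429427


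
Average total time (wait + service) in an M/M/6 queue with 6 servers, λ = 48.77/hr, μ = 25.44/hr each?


a = 1.9171; ρ = 0.3195; P₀ = 0.146871
Lq = P₀·a^c·ρ/(c!(1−ρ)²) = 0.006986
Wq = Lq/λ = 0.006986/48.77 = 0.0001433 hr
W = Wq + 1/μ = 0.0001433 + 0.03931 = 0.03945 hr

Final: 0.03945 hr


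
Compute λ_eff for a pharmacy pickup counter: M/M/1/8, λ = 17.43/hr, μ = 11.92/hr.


ρ = 1.4622; P_K = (1−ρ)ρ^8/(1−ρ^9) = 0.326815
λ_eff = λ(1 − P_K) = 17.43·(1 − 0.326815) = 17.43·0.673185 = 11.7336 /hr

Final: 11.7336 /hr


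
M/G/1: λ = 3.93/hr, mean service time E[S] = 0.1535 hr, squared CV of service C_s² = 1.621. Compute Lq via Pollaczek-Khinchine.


ρ = λ·E[S] = 3.93·0.1535 = 0.6033
Lq = ρ²(1+C_s²)/(2(1−ρ)) = 0.3639·(1+1.621)/(2·0.3967)
= 0.3639·2.6210/0.7935 = 1.20206

Final: 1.20206


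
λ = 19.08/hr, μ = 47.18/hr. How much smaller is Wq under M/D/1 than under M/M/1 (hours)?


ρ = 19.08/47.18 = 0.4044
Wq(M/M/1) = ρ/(μ−λ) = 0.4044/28.10 = 0.01439 hr
Wq(M/D/1) = ρ/(2(μ−λ)) = 0.007196 hr
Savings = 0.01439 − 0.007196 = 0.007196 hr

Final: 0.007196 hr


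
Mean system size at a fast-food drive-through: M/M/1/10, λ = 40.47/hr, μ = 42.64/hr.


ρ = 40.47/42.64 = 0.9491
L = ρ[1 − (K+1)ρ^K + Kρ^(K+1)] / [(1−ρ)(1−ρ^(K+1))]
Numerator: 0.9491·(1 − 11·0.593144 + 10·0.562958) = 0.099655
Denominator: (0.05089)·(0.437042) = 0.022242
L = 0.099655/0.022242 = 4.4806

Final: 4.4806


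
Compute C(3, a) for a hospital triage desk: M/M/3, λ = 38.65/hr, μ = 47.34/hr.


a = λ/μ = 0.8164; ρ = a/3 = 0.2721
P₀ = 0.439690 (from M/M/c formula)
C(c,a) = [a^c/(c!(1−ρ))]·P₀ = [0.54421/(6·0.7279)]·0.439690
= 0.12461·0.439690 = 0.054792

Final: 0.054792


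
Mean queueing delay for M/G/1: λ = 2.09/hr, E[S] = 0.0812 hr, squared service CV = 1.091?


ρ = λ·E[S] = 2.09·0.0812 = 0.1697
E[S²] = E[S]²(1+C_s²) = 0.0812²·(1+1.091) = 0.013787
Wq = λ·E[S²]/(2(1−ρ)) = 2.09·0.013787/(2·0.8303) = 0.01735 hr

Final: 0.01735 hr


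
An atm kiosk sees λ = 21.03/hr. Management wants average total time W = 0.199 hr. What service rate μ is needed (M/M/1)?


W = 1/(μ−λ) ⇒ μ − λ = 1/W = 1/0.199 = 5.0251
μ = λ + 1/W = 21.03 + 5.0251 = 26.0551 per hr

Final: 26.0551 /hr


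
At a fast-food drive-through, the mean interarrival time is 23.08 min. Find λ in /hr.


λ = 1/(interarrival time) in consistent units.
1 hour = 60 min, so λ = 60/23.08 = 2.5997 per hour

Final: 2.5997 /hr


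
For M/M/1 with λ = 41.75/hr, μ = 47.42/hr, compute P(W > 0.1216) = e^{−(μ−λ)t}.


W ~ Exponential(μ−λ) for M/M/1.
μ − λ = 47.42 − 41.75 = 5.6700
P(W > t) = e^{−(μ−λ)t} = e^{−0.6895} = 0.501841

Final: 0.501841


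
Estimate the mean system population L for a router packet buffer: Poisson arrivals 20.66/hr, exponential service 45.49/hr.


ρ = λ/μ = 20.66/45.49 = 0.4542
L = ρ/(1−ρ) = 0.4542/(1 − 0.4542) = 0.4542/0.5458 = 0.8321

Final: 0.8321


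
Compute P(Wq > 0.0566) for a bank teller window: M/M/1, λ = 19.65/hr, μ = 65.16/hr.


ρ = 19.65/65.16 = 0.3016
P(Wq > t) = ρ·e^{−(μ−λ)t} = 0.3016·e^{−2.5759}
= 0.3016·0.076088 = 0.022945

Final: 0.022945


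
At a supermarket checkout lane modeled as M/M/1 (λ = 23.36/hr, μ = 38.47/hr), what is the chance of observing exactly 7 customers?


ρ = 23.36/38.47 = 0.6072
P_n = (1−ρ)·ρ^n = (1 − 0.6072)·0.6072^7 = 0.3928·0.030441 = 0.011956

Final: 0.011956


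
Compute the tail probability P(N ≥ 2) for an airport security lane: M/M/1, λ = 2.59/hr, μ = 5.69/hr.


ρ = 2.59/5.69 = 0.4552
P(N ≥ n) = ρ^n = 0.4552^2 = 0.207193

Final: 0.207193


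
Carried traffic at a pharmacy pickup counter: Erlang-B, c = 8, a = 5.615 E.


B(8,5.615) = 0.100947 (Erlang-B)
Carried load = a(1 − B) = 5.615·(1 − 0.100947) = 5.615·0.899053 = 5.0482 E

Final: 5.0482 Erlangs


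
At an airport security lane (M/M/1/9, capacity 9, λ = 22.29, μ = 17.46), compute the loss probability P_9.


ρ = λ/μ = 22.29/17.46 = 1.2766
P_K = (1−ρ)ρ^K/(1−ρ^(K+1)) = (-0.2766·9.007255)/(1 − 11.498953)
= -2.491698/-10.498953 = 0.237328

Final: 0.237328


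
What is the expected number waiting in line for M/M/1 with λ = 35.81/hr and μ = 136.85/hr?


ρ = 35.81/136.85 = 0.2617
Lq = ρ²/(1−ρ) = 0.06847/0.7383 = 0.09274

Final: 0.09274


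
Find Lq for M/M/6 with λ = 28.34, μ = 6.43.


a = λ/μ = 4.4075; ρ = a/6 = 0.7346
P₀ = 0.010274
Lq = P₀·a^c·ρ / (c!·(1−ρ)²) = 0.010274·7330.49392·0.7346/(720·0.07045)
= 1.09070

Final: 1.09070


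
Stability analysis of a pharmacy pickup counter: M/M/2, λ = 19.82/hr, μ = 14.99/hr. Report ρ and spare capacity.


Total capacity cμ = 2·14.99 = 29.98/hr
ρ = λ/(cμ) = 19.82/29.98 = 0.6611
Stable ⇔ ρ < 1: YES
Spare capacity = cμ − λ = 29.98 − 19.82 = 10.16/hr

Final: ρ = 0.6611; stable; margin = 10.16/hr


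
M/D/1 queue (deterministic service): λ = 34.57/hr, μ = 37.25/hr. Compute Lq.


ρ = 34.57/37.25 = 0.9281
M/D/1: Lq = ρ²/(2(1−ρ)) = 0.8613/(2·0.07195) = 5.98560

Final: 5.98560


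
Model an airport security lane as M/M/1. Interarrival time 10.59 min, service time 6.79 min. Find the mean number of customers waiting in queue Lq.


λ = 60/10.59 = 5.6657 /hr
μ = 60/6.79 = 8.8365 /hr
ρ = λ/μ = 5.6657/8.8365 = 0.6412
Lq = ρ²/(1−ρ) = 0.4111/0.3588 = 1.1457

Final: 1.1457


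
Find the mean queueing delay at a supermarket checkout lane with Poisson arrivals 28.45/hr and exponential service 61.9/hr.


ρ = 28.45/61.9 = 0.4596
Wq = ρ/(μ−λ) = 0.4596/(61.9 − 28.45) = 0.4596/33.45 = 0.01374 hr

Final: 0.01374 hr


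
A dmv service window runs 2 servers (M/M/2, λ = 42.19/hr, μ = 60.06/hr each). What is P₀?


a = λ/μ = 42.19/60.06 = 0.7025; ρ = a/c = 0.3512
Σ_{k=0}^{1} a^k/k! (terms k=0..1) = 1.00000 + 0.70246 = 1.70246
Tail: a^2/(2!(1−ρ)) = 0.49346/(2·0.6488) = 0.38030
P₀ = 1/(1.70246 + 0.38030) = 1/2.08277 = 0.480131

Final: 0.480131


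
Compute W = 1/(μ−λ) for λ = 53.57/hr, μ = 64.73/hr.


W = 1/(μ−λ) = 1/(64.73 − 53.57) = 1/11.16 = 0.08961 hr

Final: 0.08961 hr


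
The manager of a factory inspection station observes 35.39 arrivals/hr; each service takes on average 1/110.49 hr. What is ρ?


ρ = λ/μ = 35.39/110.49 = 0.3203

Final: 0.3203


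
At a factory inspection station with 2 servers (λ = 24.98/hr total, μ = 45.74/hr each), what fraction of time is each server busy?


ρ = λ/(cμ) = 24.98/(2·45.74) = 24.98/91.48 = 0.2731

Final: 0.2731


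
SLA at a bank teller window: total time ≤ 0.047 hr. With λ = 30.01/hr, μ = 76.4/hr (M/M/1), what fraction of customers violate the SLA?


W ~ Exponential(μ−λ) for M/M/1.
μ − λ = 76.4 − 30.01 = 46.3900
P(W > t) = e^{−(μ−λ)t} = e^{−2.1803} = 0.113004

Final: 0.113004


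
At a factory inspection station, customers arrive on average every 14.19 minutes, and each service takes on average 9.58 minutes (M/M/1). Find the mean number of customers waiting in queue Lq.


λ = 60/14.19 = 4.2283 /hr
μ = 60/9.58 = 6.2630 /hr
ρ = λ/μ = 4.2283/6.2630 = 0.6751
Lq = ρ²/(1−ρ) = 0.4558/0.3249 = 1.4030

Final: 1.4030


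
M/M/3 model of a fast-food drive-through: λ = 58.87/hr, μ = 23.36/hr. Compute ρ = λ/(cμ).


ρ = λ/(cμ) = 58.87/(3·23.36) = 58.87/70.08 = 0.8400

Final: 0.8400


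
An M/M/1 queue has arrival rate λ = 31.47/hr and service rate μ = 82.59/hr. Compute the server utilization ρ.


ρ = λ/μ = 31.47/82.59 = 0.3810

Final: 0.3810


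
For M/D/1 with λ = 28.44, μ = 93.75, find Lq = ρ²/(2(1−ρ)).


ρ = 28.44/93.75 = 0.3034
M/D/1: Lq = ρ²/(2(1−ρ)) = 0.09203/(2·0.6966) = 0.06605

Final: 0.06605


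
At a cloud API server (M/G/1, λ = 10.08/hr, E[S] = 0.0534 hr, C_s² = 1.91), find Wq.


ρ = λ·E[S] = 10.08·0.0534 = 0.5383
E[S²] = E[S]²(1+C_s²) = 0.0534²·(1+1.91) = 0.008298
Wq = λ·E[S²]/(2(1−ρ)) = 10.08·0.008298/(2·0.4617) = 0.09058 hr

Final: 0.09058 hr


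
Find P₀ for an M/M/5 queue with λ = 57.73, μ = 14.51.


a = λ/μ = 57.73/14.51 = 3.9786; ρ = a/c = 0.7957
Σ_{k=0}^{4} a^k/k! (terms k=0..4) = 1.00000 + 3.97864 + 7.91477 + 10.49666 + 10.44060 = 33.83066
Tail: a^5/(5!(1−ρ)) = 996.94391/(120·0.2043) = 40.67042
P₀ = 1/(33.83066 + 40.67042) = 1/74.50109 = 0.013423

Final: 0.013423


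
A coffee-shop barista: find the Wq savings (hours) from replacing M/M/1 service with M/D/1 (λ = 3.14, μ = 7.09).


ρ = 3.14/7.09 = 0.4429
Wq(M/M/1) = ρ/(μ−λ) = 0.4429/3.95 = 0.11212 hr
Wq(M/D/1) = ρ/(2(μ−λ)) = 0.05606 hr
Savings = 0.11212 − 0.05606 = 0.05606 hr

Final: 0.05606 hr


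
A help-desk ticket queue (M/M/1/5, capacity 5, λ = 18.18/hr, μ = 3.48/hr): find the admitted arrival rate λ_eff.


ρ = 5.2241; P_K = (1−ρ)ρ^5/(1−ρ^6) = 0.808621
λ_eff = λ(1 − P_K) = 18.18·(1 − 0.808621) = 18.18·0.191379 = 3.4793 /hr

Final: 3.4793 /hr


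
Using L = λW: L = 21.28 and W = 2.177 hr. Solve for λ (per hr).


λ = L/W = 21.28/2.177 = 9.7749 /hr

Final: 9.7749 /hr


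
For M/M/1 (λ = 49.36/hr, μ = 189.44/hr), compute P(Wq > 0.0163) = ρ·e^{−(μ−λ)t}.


ρ = 49.36/189.44 = 0.2606
P(Wq > t) = ρ·e^{−(μ−λ)t} = 0.2606·e^{−2.2833}
= 0.2606·0.101947 = 0.026563

Final: 0.026563


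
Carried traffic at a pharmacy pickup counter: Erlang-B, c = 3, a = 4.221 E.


B(3,4.221) = 0.470085 (Erlang-B)
Carried load = a(1 − B) = 4.221·(1 − 0.470085) = 4.221·0.529915 = 2.2368 E

Final: 2.2368 Erlangs


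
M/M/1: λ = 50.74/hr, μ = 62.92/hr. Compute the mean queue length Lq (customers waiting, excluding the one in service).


ρ = 50.74/62.92 = 0.8064
Lq = ρ²/(1−ρ) = 0.6503/0.1936 = 3.3594

Final: 3.3594


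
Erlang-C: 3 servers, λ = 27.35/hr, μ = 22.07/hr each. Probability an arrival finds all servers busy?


a = λ/μ = 1.2392; ρ = a/3 = 0.4131
P₀ = 0.281887 (from M/M/c formula)
C(c,a) = [a^c/(c!(1−ρ))]·P₀ = [1.90311/(6·0.5869)]·0.281887
= 0.54042·0.281887 = 0.152339

Final: 0.152339


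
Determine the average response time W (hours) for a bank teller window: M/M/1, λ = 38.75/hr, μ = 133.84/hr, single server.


W = 1/(μ−λ) = 1/(133.84 − 38.75) = 1/95.09 = 0.01052 hr

Final: 0.01052 hr


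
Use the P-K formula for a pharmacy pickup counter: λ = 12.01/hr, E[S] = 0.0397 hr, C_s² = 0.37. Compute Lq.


ρ = λ·E[S] = 12.01·0.0397 = 0.4768
Lq = ρ²(1+C_s²)/(2(1−ρ)) = 0.2273·(1+0.37)/(2·0.5232)
= 0.2273·1.3700/1.0464 = 0.29764

Final: 0.29764


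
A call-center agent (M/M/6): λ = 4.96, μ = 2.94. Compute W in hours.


a = 1.6871; ρ = 0.2812; P₀ = 0.184964
Lq = P₀·a^c·ρ/(c!(1−ρ)²) = 0.003223
Wq = Lq/λ = 0.003223/4.96 = 0.0006499 hr
W = Wq + 1/μ = 0.0006499 + 0.34014 = 0.34079 hr

Final: 0.34079 hr


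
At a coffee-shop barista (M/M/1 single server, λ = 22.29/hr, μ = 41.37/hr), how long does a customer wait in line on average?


ρ = 22.29/41.37 = 0.5388
Wq = ρ/(μ−λ) = 0.5388/(41.37 − 22.29) = 0.5388/19.08 = 0.02824 hr

Final: 0.02824 hr


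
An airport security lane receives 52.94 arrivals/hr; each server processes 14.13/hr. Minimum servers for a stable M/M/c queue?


Stability requires cμ > λ ⇔ c > λ/μ.
λ/μ = 52.94/14.13 = 3.7466
Minimum integer c = ⌊3.7466⌋ + 1 = 4
Check: 4·14.13 = 56.52 > 52.94, while 3·14.13 = 42.39 ≤ 52.94

Final: 4 servers


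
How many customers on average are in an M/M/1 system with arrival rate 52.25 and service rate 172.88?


ρ = λ/μ = 52.25/172.88 = 0.3022
L = ρ/(1−ρ) = 0.3022/(1 − 0.3022) = 0.3022/0.6978 = 0.4331

Final: 0.4331


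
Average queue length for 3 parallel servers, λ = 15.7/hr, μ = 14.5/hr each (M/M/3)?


a = λ/μ = 1.0828; ρ = a/3 = 0.3609
P₀ = 0.333335
Lq = P₀·a^c·ρ / (c!·(1−ρ)²) = 0.333335·1.26939·0.3609/(6·0.40842)
= 0.06232

Final: 0.06232


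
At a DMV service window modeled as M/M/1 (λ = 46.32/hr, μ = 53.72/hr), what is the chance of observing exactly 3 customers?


ρ = 46.32/53.72 = 0.8622
P_n = (1−ρ)·ρ^n = (1 − 0.8622)·0.8622^3 = 0.1378·0.641058 = 0.088307

Final: 0.088307


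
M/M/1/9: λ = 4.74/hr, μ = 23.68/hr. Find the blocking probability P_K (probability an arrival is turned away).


ρ = λ/μ = 4.74/23.68 = 0.2002
P_K = (1−ρ)ρ^K/(1−ρ^(K+1)) = (0.7998·0.0000005159)/(1 − 0.0000001033)
= 0.0000004126/1.000000 = 0.0000004126

Final: 0.0000004126


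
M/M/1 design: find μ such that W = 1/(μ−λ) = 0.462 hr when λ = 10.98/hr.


W = 1/(μ−λ) ⇒ μ − λ = 1/W = 1/0.462 = 2.1645
μ = λ + 1/W = 10.98 + 2.1645 = 13.1445 per hr

Final: 13.1445 /hr


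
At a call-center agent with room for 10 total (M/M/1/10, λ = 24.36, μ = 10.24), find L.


ρ = 24.36/10.24 = 2.3789
L = ρ[1 − (K+1)ρ^K + Kρ^(K+1)] / [(1−ρ)(1−ρ^(K+1))]
Numerator: 2.3789·(1 − 11·5804.613041 + 10·13808.630242) = 176601.814111
Denominator: (-1.3789)·(-13807.630242) = 19039.427638
L = 176601.814111/19039.427638 = 9.2756

Final: 9.2756


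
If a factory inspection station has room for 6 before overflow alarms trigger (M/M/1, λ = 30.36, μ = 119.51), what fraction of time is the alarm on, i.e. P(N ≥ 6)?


ρ = 30.36/119.51 = 0.2540
P(N ≥ n) = ρ^n = 0.2540^6 = 0.0002688

Final: 0.0002688


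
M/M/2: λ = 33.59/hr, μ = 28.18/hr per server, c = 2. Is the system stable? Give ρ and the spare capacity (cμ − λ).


Total capacity cμ = 2·28.18 = 56.36/hr
ρ = λ/(cμ) = 33.59/56.36 = 0.5960
Stable ⇔ ρ < 1: YES
Spare capacity = cμ − λ = 56.36 − 33.59 = 22.77/hr

Final: ρ = 0.5960; stable; margin = 22.77/hr


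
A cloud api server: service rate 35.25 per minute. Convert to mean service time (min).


Mean service time = 1/μ = 1/35.25 minute = 0.02837 minute
In minutes: 0.02837 × 1 = 0.02837 min

Final: 0.02837 min


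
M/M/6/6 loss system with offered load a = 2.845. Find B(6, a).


B(c,a) = (a^c/c!) / Σ_{k=0}^{c} a^k/k!
a^6/6! = 0.736480
Σ terms (k=0..6): 1.00000 + 2.84500 + 4.04701 + 3.83792 + 2.72972 + 1.55321 + 0.73648 = 16.749338
B = 0.736480/16.749338 = 0.043971

Final: 0.043971


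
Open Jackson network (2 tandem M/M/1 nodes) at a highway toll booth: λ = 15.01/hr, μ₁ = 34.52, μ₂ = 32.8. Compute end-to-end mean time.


Each node sees arrival rate λ = 15.01/hr (tandem ⇒ throughput preserved).
W₁ = 1/(μ₁−λ) = 1/(34.52−15.01) = 0.05126 hr
W₂ = 1/(μ₂−λ) = 1/(32.8−15.01) = 0.05621 hr
W_total = W₁ + W₂ = 0.05126 + 0.05621 = 0.10747 hr

Final: 0.10747 hr


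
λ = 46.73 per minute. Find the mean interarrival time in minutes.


Mean interarrival time = 1/λ = 1/46.73 minute = 0.02140 minute
In minutes: 0.02140 × 1 = 0.02140 min

Final: 0.02140 min


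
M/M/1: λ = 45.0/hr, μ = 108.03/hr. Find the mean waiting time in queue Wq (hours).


ρ = 45.0/108.03 = 0.4166
Wq = ρ/(μ−λ) = 0.4166/(108.03 − 45.0) = 0.4166/63.03 = 0.006609 hr

Final: 0.006609 hr


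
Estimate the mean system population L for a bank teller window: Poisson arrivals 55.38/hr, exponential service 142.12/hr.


ρ = λ/μ = 55.38/142.12 = 0.3897
L = ρ/(1−ρ) = 0.3897/(1 − 0.3897) = 0.3897/0.6103 = 0.6385

Final: 0.6385


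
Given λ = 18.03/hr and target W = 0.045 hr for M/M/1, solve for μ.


W = 1/(μ−λ) ⇒ μ − λ = 1/W = 1/0.045 = 22.2222
μ = λ + 1/W = 18.03 + 22.2222 = 40.2522 per hr

Final: 40.2522 /hr


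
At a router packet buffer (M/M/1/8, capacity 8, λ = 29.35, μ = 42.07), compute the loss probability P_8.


ρ = λ/μ = 29.35/42.07 = 0.6976
P_K = (1−ρ)ρ^K/(1−ρ^(K+1)) = (0.3024·0.056116)/(1 − 0.039149)
= 0.016967/0.960851 = 0.017658

Final: 0.017658


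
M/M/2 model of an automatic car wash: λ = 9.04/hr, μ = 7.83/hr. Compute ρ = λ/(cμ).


ρ = λ/(cμ) = 9.04/(2·7.83) = 9.04/15.66 = 0.5773

Final: 0.5773


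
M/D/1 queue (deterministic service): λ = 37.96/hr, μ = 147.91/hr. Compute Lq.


ρ = 37.96/147.91 = 0.2566
M/D/1: Lq = ρ²/(2(1−ρ)) = 0.06587/(2·0.7434) = 0.04430

Final: 0.04430


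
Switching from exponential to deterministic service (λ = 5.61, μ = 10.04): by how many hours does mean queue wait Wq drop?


ρ = 5.61/10.04 = 0.5588
Wq(M/M/1) = ρ/(μ−λ) = 0.5588/4.43 = 0.12613 hr
Wq(M/D/1) = ρ/(2(μ−λ)) = 0.06307 hr
Savings = 0.12613 − 0.06307 = 0.06307 hr

Final: 0.06307 hr


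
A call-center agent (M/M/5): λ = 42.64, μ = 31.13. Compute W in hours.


a = 1.3697; ρ = 0.2739; P₀ = 0.253926
Lq = P₀·a^c·ρ/(c!(1−ρ)²) = 0.005302
Wq = Lq/λ = 0.005302/42.64 = 0.0001243 hr
W = Wq + 1/μ = 0.0001243 + 0.03212 = 0.03225 hr

Final: 0.03225 hr


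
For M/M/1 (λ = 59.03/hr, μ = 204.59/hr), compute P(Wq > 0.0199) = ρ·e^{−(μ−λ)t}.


ρ = 59.03/204.59 = 0.2885
P(Wq > t) = ρ·e^{−(μ−λ)t} = 0.2885·e^{−2.8966}
= 0.2885·0.055208 = 0.015929

Final: 0.015929


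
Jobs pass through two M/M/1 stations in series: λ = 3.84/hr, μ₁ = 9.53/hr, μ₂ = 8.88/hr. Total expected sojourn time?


Each node sees arrival rate λ = 3.84/hr (tandem ⇒ throughput preserved).
W₁ = 1/(μ₁−λ) = 1/(9.53−3.84) = 0.17575 hr
W₂ = 1/(μ₂−λ) = 1/(8.88−3.84) = 0.19841 hr
W_total = W₁ + W₂ = 0.17575 + 0.19841 = 0.37416 hr

Final: 0.37416 hr


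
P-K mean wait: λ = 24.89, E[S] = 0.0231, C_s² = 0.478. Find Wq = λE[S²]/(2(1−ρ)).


ρ = λ·E[S] = 24.89·0.0231 = 0.5750
E[S²] = E[S]²(1+C_s²) = 0.0231²·(1+0.478) = 0.0007887
Wq = λ·E[S²]/(2(1−ρ)) = 24.89·0.0007887/(2·0.4250) = 0.02309 hr

Final: 0.02309 hr


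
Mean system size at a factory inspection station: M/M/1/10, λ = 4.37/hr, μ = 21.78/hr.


ρ = 4.37/21.78 = 0.2006
L = ρ[1 − (K+1)ρ^K + Kρ^(K+1)] / [(1−ρ)(1−ρ^(K+1))]
Numerator: 0.2006·(1 − 11·0.0000001057 + 10·0.00000002122) = 0.200643
Denominator: (0.7994)·(1.000000) = 0.799357
L = 0.200643/0.799357 = 0.2510

Final: 0.2510


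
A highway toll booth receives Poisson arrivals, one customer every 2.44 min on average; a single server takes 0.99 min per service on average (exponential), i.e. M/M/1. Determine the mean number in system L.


λ = 60/2.44 = 24.5902 /hr
μ = 60/0.99 = 60.6061 /hr
ρ = λ/μ = 24.5902/60.6061 = 0.4057
L = ρ/(1−ρ) = 0.4057/0.5943 = 0.6828

Final: 0.6828


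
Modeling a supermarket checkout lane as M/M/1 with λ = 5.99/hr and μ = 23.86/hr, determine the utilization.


ρ = λ/μ = 5.99/23.86 = 0.2510

Final: 0.2510


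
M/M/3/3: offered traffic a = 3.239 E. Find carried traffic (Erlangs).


B(3,3.239) = 0.373874 (Erlang-B)
Carried load = a(1 − B) = 3.239·(1 − 0.373874) = 3.239·0.626126 = 2.0280 E

Final: 2.0280 Erlangs


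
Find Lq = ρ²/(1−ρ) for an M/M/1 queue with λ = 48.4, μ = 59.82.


ρ = 48.4/59.82 = 0.8091
Lq = ρ²/(1−ρ) = 0.6546/0.1909 = 3.4291

Final: 3.4291


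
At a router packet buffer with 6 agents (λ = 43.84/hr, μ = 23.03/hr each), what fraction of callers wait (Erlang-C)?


a = λ/μ = 1.9036; ρ = a/6 = 0.3173
P₀ = 0.148867 (from M/M/c formula)
C(c,a) = [a^c/(c!(1−ρ))]·P₀ = [47.58386/(720·0.6827)]·0.148867
= 0.09680·0.148867 = 0.014410

Final: 0.014410


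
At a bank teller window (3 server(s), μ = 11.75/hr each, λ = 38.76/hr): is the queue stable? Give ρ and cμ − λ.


Total capacity cμ = 3·11.75 = 35.25/hr
ρ = λ/(cμ) = 38.76/35.25 = 1.0996
Stable ⇔ ρ < 1: NO
Spare capacity = cμ − λ = 35.25 − 38.76 = -3.51/hr

Final: ρ = 1.0996; unstable; margin = -3.51/hr


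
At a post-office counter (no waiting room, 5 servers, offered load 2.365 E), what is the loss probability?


B(c,a) = (a^c/c!) / Σ_{k=0}^{c} a^k/k!
a^5/5! = 0.616559
Σ terms (k=0..5): 1.00000 + 2.36500 + 2.79661 + 2.20466 + 1.30351 + 0.61656 = 10.286341
B = 0.616559/10.286341 = 0.059940

Final: 0.059940


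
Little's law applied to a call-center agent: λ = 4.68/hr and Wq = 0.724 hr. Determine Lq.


Lq = λWq = 4.68·0.724 = 3.3883

Final: 3.3883


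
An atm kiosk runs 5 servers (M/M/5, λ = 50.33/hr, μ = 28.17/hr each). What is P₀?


a = λ/μ = 50.33/28.17 = 1.7867; ρ = a/c = 0.3573
Σ_{k=0}^{4} a^k/k! (terms k=0..4) = 1.00000 + 1.78665 + 1.59606 + 0.95054 + 0.42457 = 5.75782
Tail: a^5/(5!(1−ρ)) = 18.20541/(120·0.6427) = 0.23606
P₀ = 1/(5.75782 + 0.23606) = 1/5.99389 = 0.166837

Final: 0.166837


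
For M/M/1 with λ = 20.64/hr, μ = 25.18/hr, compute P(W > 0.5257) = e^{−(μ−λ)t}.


W ~ Exponential(μ−λ) for M/M/1.
μ − λ = 25.18 − 20.64 = 4.5400
P(W > t) = e^{−(μ−λ)t} = e^{−2.3867} = 0.091935

Final: 0.091935


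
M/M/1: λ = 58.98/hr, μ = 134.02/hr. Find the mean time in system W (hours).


W = 1/(μ−λ) = 1/(134.02 − 58.98) = 1/75.04 = 0.01333 hr

Final: 0.01333 hr


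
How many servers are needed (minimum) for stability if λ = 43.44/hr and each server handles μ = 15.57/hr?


Stability requires cμ > λ ⇔ c > λ/μ.
λ/μ = 43.44/15.57 = 2.7900
Minimum integer c = ⌊2.7900⌋ + 1 = 3
Check: 3·15.57 = 46.71 > 43.44, while 2·15.57 = 31.14 ≤ 43.44

Final: 3 servers


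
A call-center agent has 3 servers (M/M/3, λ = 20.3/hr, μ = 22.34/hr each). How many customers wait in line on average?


a = λ/μ = 0.9087; ρ = a/3 = 0.3029
P₀ = 0.399852
Lq = P₀·a^c·ρ / (c!·(1−ρ)²) = 0.399852·0.75031·0.3029/(6·0.48596)
= 0.03117

Final: 0.03117


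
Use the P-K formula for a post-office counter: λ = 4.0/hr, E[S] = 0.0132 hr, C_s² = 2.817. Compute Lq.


ρ = λ·E[S] = 4.0·0.0132 = 0.05280
Lq = ρ²(1+C_s²)/(2(1−ρ)) = 0.002788·(1+2.817)/(2·0.9472)
= 0.002788·3.8170/1.8944 = 0.005617

Final: 0.005617


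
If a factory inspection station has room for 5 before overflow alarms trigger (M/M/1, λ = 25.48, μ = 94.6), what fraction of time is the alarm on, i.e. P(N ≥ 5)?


ρ = 25.48/94.6 = 0.2693
P(N ≥ n) = ρ^n = 0.2693^5 = 0.001418

Final: 0.001418


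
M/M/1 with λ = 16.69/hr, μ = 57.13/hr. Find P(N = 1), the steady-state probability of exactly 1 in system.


ρ = 16.69/57.13 = 0.2921
P_n = (1−ρ)·ρ^n = (1 − 0.2921)·0.2921^1 = 0.7079·0.292141 = 0.206795

Final: 0.206795


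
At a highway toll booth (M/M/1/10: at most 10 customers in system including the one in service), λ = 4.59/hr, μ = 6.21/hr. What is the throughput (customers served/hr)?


ρ = 0.7391; P_K = (1−ρ)ρ^10/(1−ρ^11) = 0.013169
λ_eff = λ(1 − P_K) = 4.59·(1 − 0.013169) = 4.59·0.986831 = 4.5296 /hr

Final: 4.5296 /hr


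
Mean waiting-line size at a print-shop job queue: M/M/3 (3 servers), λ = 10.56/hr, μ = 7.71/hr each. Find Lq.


a = λ/μ = 1.3696; ρ = a/3 = 0.4565
P₀ = 0.244164
Lq = P₀·a^c·ρ / (c!·(1−ρ)²) = 0.244164·2.56938·0.4565/(6·0.29534)
= 0.16163

Final: 0.16163


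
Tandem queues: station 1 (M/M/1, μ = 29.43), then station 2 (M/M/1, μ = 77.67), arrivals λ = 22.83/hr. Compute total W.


Each node sees arrival rate λ = 22.83/hr (tandem ⇒ throughput preserved).
W₁ = 1/(μ₁−λ) = 1/(29.43−22.83) = 0.15152 hr
W₂ = 1/(μ₂−λ) = 1/(77.67−22.83) = 0.01823 hr
W_total = W₁ + W₂ = 0.15152 + 0.01823 = 0.16975 hr

Final: 0.16975 hr
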